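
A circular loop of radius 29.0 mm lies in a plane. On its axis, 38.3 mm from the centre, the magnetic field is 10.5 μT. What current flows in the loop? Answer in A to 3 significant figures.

I ≈ 2.20 A

On the axis of a loop, B = μ₀IR²/[2(R²+z²)^(3/2)], so I = 2B(R²+z²)^(3/2)/(μ₀R²).
R² + z² = 0.000841 + 0.001467 = 0.002308 m²; raised to 3/2 gives 1.11×10⁻⁴ m³.
I = 2 × 1.05×10⁻⁵ × 1.11×10⁻⁴ / (1.26×10⁻⁶ × 0.000841) = 2.20 A.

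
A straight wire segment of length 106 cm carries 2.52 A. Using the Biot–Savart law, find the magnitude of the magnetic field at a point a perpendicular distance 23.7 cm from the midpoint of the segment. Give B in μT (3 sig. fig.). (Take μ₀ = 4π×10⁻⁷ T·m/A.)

For a finite straight segment, B = (μ₀I/4πd)(sinθ₁ + sinθ₂), where θ₁, θ₂ are the angles from the perpendicular to each end.
The perpendicular from the point meets the wire at its midpoint, so each end is L/2 = 0.53 m away along the wire.
sinθ₁ = 0.53/√(0.53²+0.237²) = 0.9129; sinθ₂ = 0.53/√(0.53²+0.237²) = 0.9129.
B = (4π×10⁻⁷ × 2.52) / (4π × 0.237) × (0.9129 + 0.9129) = 1.94×10⁻⁶ T.

B ≈ 1.94 μT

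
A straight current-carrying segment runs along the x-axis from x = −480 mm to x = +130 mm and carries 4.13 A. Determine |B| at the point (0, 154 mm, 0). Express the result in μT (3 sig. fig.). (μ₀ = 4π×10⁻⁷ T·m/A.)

For a finite straight segment, B = (μ₀I/4πd)(sinθ₁ + sinθ₂), where θ₁, θ₂ are the angles from the perpendicular to each end.
The perpendicular distance is d = 0.154 m; the end-offsets along the wire are a = 0.48 m and b = 0.13 m.
sinθ₁ = 0.48/√(0.48²+0.154²) = 0.9522; sinθ₂ = 0.13/√(0.13²+0.154²) = 0.6451.
B = (4π×10⁻⁷ × 4.13) / (4π × 0.154) × (0.9522 + 0.6451) = 4.28×10⁻⁶ T.

B ≈ 4.28 μT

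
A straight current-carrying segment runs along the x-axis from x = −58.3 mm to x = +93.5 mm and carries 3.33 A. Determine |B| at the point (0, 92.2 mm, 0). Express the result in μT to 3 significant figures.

B ≈ 4.50 μT

For a finite straight segment, B = (μ₀I/4πd)(sinθ₁ + sinθ₂), where θ₁, θ₂ are the angles from the perpendicular to each end.
The perpendicular distance is d = 0.0922 m; the end-offsets along the wire are a = 0.0583 m and b = 0.0935 m.
sinθ₁ = 0.0583/√(0.0583²+0.0922²) = 0.5344; sinθ₂ = 0.0935/√(0.0935²+0.0922²) = 0.7120.
B = (4π×10⁻⁷ × 3.33) / (4π × 0.0922) × (0.5344 + 0.7120) = 4.50×10⁻⁶ T.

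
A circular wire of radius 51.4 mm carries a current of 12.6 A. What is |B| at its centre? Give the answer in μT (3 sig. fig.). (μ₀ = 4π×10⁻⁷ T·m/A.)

B ≈ 154 μT

At the centre of a circular loop the Biot–Savart law gives B = μ₀I/(2R).
B = (4π×10⁻⁷ × 12.6) / (2 × 0.0514) = 1.54×10⁻⁴ T.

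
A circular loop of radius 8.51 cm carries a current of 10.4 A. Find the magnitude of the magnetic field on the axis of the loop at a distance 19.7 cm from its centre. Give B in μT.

B ≈ 4.79 μT

On the axis of a circular loop, B = μ₀IR² / [2(R²+z²)^(3/2)].
R² + z² = (0.0851)² + (0.197)² = 0.04605 m², and (R²+z²)^(3/2) = 9.88×10⁻³ m³.
B = (4π×10⁻⁷ × 10.4 × 0.007242) / (2 × 9.88×10⁻³) = 4.79×10⁻⁶ T.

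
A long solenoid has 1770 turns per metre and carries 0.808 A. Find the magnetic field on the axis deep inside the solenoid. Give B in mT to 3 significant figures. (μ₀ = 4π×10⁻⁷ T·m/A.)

B ≈ 1.80 mT

Inside a long solenoid, B = μ₀nI with n = 1770 turns/m.
B = 4π×10⁻⁷ × 1770 × 0.808 = 1.80×10⁻³ T.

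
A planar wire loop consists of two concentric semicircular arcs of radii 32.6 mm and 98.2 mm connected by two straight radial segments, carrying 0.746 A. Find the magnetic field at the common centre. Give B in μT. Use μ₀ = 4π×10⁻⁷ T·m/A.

The radial connectors point toward the centre, so dl × r̂ = 0 and they contribute nothing.
Each semicircle gives μ₀I/(4R): inner arc 7.19×10⁻⁶ T, outer arc 2.39×10⁻⁶ T.
The two arcs carry current in opposite angular senses, so their fields oppose: B = |7.19×10⁻⁶ − 2.39×10⁻⁶| = 4.80×10⁻⁶ T.

B ≈ 4.80 μT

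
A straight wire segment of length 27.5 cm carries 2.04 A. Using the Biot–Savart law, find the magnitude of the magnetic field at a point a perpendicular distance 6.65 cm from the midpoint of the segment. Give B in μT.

For a finite straight segment, B = (μ₀I/4πd)(sinθ₁ + sinθ₂), where θ₁, θ₂ are the angles from the perpendicular to each end.
The perpendicular from the point meets the wire at its midpoint, so each end is L/2 = 0.1375 m away along the wire.
sinθ₁ = 0.1375/√(0.1375²+0.0665²) = 0.9002; sinθ₂ = 0.1375/√(0.1375²+0.0665²) = 0.9002.
B = (4π×10⁻⁷ × 2.04) / (4π × 0.0665) × (0.9002 + 0.9002) = 5.52×10⁻⁶ T.

B ≈ 5.52 μT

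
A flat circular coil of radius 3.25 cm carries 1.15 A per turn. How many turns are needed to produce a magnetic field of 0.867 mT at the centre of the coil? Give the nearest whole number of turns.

N = 39

For an N-turn coil, B = Nμ₀I/(2R). A single turn gives B₁ = 2.22×10⁻⁵ T with R = 0.0325 m.
N = B/B₁ = 8.67×10⁻⁴ / 2.22×10⁻⁵ = 39.00.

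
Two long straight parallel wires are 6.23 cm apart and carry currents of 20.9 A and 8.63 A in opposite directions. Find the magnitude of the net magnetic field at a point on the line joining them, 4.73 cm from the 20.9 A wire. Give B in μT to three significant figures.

B ≈ 203 μT

Each long wire gives B = μ₀I/(2πd). Distances are d₁ = 0.0473 m and d₂ = 0.015 m.
B₁ = 8.84×10⁻⁵ T, B₂ = 1.15×10⁻⁴ T.
Between antiparallel currents both contributions point the same way, so they add. B = B₁ + B₂ = 8.84×10⁻⁵ + 1.15×10⁻⁴ = 2.03×10⁻⁴ T.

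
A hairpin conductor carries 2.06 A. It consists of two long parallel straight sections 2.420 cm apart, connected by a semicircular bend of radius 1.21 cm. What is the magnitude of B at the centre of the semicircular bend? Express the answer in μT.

The semicircular arc contributes B_arc = μ₀I·π/(4πR) = μ₀I/(4R) = 5.35×10⁻⁵ T.
Each semi-infinite lead is at perpendicular distance R = 0.0121 m from the centre, with the perpendicular foot at its near end, so it contributes μ₀I/(4πR); both point the same way, together 3.40×10⁻⁵ T.
Arc and leads all point the same direction: B = 5.35×10⁻⁵ + 3.40×10⁻⁵ = 8.75×10⁻⁵ T.

B ≈ 87.5 μT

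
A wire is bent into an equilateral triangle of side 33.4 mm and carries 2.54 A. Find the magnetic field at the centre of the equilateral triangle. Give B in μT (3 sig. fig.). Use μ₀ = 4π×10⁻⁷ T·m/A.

B ≈ 137 μT

Each side is a finite straight segment at perpendicular distance d = a/(2 tan(π/3)) = 0.009642 m from the centre, with end-angles ±π/3.
One side contributes B₁ = (μ₀I/4πd)·2 sin(π/3) = 4.56×10⁻⁵ T.
All 3 sides add in the same direction: B = 3 × 4.56×10⁻⁵ = 1.37×10⁻⁴ T.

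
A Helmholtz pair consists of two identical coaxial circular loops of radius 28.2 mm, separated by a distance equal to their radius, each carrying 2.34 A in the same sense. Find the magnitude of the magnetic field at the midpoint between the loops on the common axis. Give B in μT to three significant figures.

B ≈ 74.6 μT

Each loop contributes B = μ₀IR²/[2(R²+z²)^(3/2)] on the axis, with z measured from that loop.
Loop 1 (z = 0.0141 m): B₁ = 3.73×10⁻⁵ T. Loop 2 (z = 0.0141 m): B₂ = 3.73×10⁻⁵ T.
The fields add: B = B₁ + B₂ = 7.46×10⁻⁵ T.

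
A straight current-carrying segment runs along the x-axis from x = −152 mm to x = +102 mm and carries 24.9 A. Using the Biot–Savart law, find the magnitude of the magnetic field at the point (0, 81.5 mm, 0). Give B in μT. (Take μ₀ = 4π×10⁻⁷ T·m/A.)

B ≈ 50.8 μT

For a finite straight segment, B = (μ₀I/4πd)(sinθ₁ + sinθ₂), where θ₁, θ₂ are the angles from the perpendicular to each end.
The perpendicular distance is d = 0.0815 m; the end-offsets along the wire are a = 0.152 m and b = 0.102 m.
sinθ₁ = 0.152/√(0.152²+0.0815²) = 0.8813; sinθ₂ = 0.102/√(0.102²+0.0815²) = 0.7812.
B = (4π×10⁻⁷ × 24.9) / (4π × 0.0815) × (0.8813 + 0.7812) = 5.08×10⁻⁵ T.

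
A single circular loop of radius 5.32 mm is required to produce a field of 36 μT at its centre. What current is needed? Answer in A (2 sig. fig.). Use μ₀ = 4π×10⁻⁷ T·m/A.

I ≈ 0.30 A

At the centre of a circular loop B = μ₀I/(2R), so I = 2RB/μ₀.
With R = 0.00532 m, I = 2 × 0.00532 × 3.60×10⁻⁵ / (4π×10⁻⁷) = 0.305 A.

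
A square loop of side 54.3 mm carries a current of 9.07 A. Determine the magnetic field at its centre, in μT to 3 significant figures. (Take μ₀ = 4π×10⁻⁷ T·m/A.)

B ≈ 189 μT

Each side is a finite straight segment at perpendicular distance d = a/(2 tan(π/4)) = 0.02715 m from the centre, with end-angles ±π/4.
One side contributes B₁ = (μ₀I/4πd)·2 sin(π/4) = 4.72×10⁻⁵ T.
All 4 sides add in the same direction: B = 4 × 4.72×10⁻⁵ = 1.89×10⁻⁴ T.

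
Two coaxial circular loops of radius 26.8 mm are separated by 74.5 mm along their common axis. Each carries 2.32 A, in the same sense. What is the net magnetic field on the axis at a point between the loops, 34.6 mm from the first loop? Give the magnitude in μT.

Each loop contributes B = μ₀IR²/[2(R²+z²)^(3/2)] on the axis, with z measured from that loop.
Loop 1 (z = 0.0346 m): B₁ = 1.25×10⁻⁵ T. Loop 2 (z = 0.0399 m): B₂ = 9.43×10⁻⁶ T.
The fields add: B = B₁ + B₂ = 2.19×10⁻⁵ T.

B ≈ 21.9 μT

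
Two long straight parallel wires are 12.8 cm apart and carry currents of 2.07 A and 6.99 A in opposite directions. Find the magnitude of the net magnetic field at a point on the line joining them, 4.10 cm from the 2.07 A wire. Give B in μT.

Each long wire gives B = μ₀I/(2πd). Distances are d₁ = 0.041 m and d₂ = 0.087 m.
B₁ = 1.01×10⁻⁵ T, B₂ = 1.61×10⁻⁵ T.
Between antiparallel currents both contributions point the same way, so they add. B = B₁ + B₂ = 1.01×10⁻⁵ + 1.61×10⁻⁵ = 2.62×10⁻⁵ T.

B ≈ 26.2 μT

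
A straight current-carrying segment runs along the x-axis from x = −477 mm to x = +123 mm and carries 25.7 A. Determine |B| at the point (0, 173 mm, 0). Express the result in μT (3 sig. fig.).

For a finite straight segment, B = (μ₀I/4πd)(sinθ₁ + sinθ₂), where θ₁, θ₂ are the angles from the perpendicular to each end.
The perpendicular distance is d = 0.173 m; the end-offsets along the wire are a = 0.477 m and b = 0.123 m.
sinθ₁ = 0.477/√(0.477²+0.173²) = 0.9401; sinθ₂ = 0.123/√(0.123²+0.173²) = 0.5795.
B = (4π×10⁻⁷ × 25.7) / (4π × 0.173) × (0.9401 + 0.5795) = 2.26×10⁻⁵ T.

B ≈ 22.6 μT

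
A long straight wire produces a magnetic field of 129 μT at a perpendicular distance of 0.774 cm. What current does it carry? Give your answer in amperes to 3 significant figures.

For a long straight wire B = μ₀I/(2πd), so I = 2πdB/μ₀.
I = 2π × 0.00774 × 1.29×10⁻⁴ / (4π×10⁻⁷) = 4.99 A.

I ≈ 4.99 A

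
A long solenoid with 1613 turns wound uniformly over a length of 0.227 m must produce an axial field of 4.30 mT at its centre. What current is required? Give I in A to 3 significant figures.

I ≈ 0.482 A

Inside a long solenoid B = μ₀nI with n = 7106 m⁻¹, so I = B/(μ₀n).
I = 4.30×10⁻³ / (4π×10⁻⁷ × 7106) = 0.482 A.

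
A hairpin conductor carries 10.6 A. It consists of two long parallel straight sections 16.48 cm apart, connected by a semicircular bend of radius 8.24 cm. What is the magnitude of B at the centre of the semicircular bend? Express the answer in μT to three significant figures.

B ≈ 66.1 μT

The semicircular arc contributes B_arc = μ₀I·π/(4πR) = μ₀I/(4R) = 4.04×10⁻⁵ T.
Each semi-infinite lead is at perpendicular distance R = 0.0824 m from the centre, with the perpendicular foot at its near end, so it contributes μ₀I/(4πR); both point the same way, together 2.57×10⁻⁵ T.
Arc and leads all point the same direction: B = 4.04×10⁻⁵ + 2.57×10⁻⁵ = 6.61×10⁻⁵ T.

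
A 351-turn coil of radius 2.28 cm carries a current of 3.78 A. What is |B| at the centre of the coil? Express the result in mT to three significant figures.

For an N-turn flat coil, B = Nμ₀I/(2R) with R = 0.0228 m.
B = 351 × 1.04×10⁻⁴ T = 3.66×10⁻² T.

B ≈ 36.6 mT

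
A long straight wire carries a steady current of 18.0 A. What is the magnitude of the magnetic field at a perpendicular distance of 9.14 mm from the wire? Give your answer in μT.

B ≈ 394 μT

For an infinitely long straight wire, B = μ₀I/(2πd).
B = (4π×10⁻⁷ × 18.0) / (2π × 0.00914) = 3.94×10⁻⁴ T.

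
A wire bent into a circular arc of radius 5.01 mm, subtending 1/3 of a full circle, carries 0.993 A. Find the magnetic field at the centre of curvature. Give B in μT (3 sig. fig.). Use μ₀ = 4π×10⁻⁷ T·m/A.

The Biot–Savart field of a circular arc at its centre is B = μ₀Iφ/(4πR), with φ = 2.094 rad.
B = (4π×10⁻⁷ × 0.993 × 2.094) / (4π × 0.00501) = 4.15×10⁻⁵ T.

B ≈ 41.5 μT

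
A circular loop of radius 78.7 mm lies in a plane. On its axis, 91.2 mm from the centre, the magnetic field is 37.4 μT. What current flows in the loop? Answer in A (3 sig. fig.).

On the axis of a loop, B = μ₀IR²/[2(R²+z²)^(3/2)], so I = 2B(R²+z²)^(3/2)/(μ₀R²).
R² + z² = 0.006194 + 0.008317 = 0.01451 m²; raised to 3/2 gives 1.75×10⁻³ m³.
I = 2 × 3.74×10⁻⁵ × 1.75×10⁻³ / (1.26×10⁻⁶ × 0.006194) = 16.8 A.

I ≈ 16.8 A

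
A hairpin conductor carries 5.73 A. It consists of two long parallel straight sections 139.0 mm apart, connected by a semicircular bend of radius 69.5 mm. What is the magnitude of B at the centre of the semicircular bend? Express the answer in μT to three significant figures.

The semicircular arc contributes B_arc = μ₀I·π/(4πR) = μ₀I/(4R) = 2.59×10⁻⁵ T.
Each semi-infinite lead is at perpendicular distance R = 0.0695 m from the centre, with the perpendicular foot at its near end, so it contributes μ₀I/(4πR); both point the same way, together 1.65×10⁻⁵ T.
Arc and leads all point the same direction: B = 2.59×10⁻⁵ + 1.65×10⁻⁵ = 4.24×10⁻⁵ T.

B ≈ 42.4 μT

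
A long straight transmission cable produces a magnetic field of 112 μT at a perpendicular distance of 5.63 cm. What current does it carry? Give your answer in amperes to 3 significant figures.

For a long straight wire B = μ₀I/(2πd), so I = 2πdB/μ₀.
I = 2π × 0.0563 × 1.12×10⁻⁴ / (4π×10⁻⁷) = 31.5 A.

I ≈ 31.5 A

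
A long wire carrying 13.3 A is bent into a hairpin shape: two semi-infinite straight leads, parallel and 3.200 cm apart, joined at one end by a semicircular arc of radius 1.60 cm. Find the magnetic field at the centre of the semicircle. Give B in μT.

The semicircular arc contributes B_arc = μ₀I·π/(4πR) = μ₀I/(4R) = 2.61×10⁻⁴ T.
Each semi-infinite lead is at perpendicular distance R = 0.016 m from the centre, with the perpendicular foot at its near end, so it contributes μ₀I/(4πR); both point the same way, together 1.66×10⁻⁴ T.
Arc and leads all point the same direction: B = 2.61×10⁻⁴ + 1.66×10⁻⁴ = 4.27×10⁻⁴ T.

B ≈ 427 μT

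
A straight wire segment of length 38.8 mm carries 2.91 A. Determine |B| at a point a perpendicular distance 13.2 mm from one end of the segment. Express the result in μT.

For a finite straight segment, B = (μ₀I/4πd)(sinθ₁ + sinθ₂), where θ₁, θ₂ are the angles from the perpendicular to each end.
The perpendicular foot is at one end, so the two end-offsets along the wire are 0 and L = 0.0388 m.
sinθ₁ = 0/√(0²+0.0132²) = 0.0000; sinθ₂ = 0.0388/√(0.0388²+0.0132²) = 0.9467.
B = (4π×10⁻⁷ × 2.91) / (4π × 0.0132) × (0.0000 + 0.9467) = 2.09×10⁻⁵ T.

B ≈ 20.9 μT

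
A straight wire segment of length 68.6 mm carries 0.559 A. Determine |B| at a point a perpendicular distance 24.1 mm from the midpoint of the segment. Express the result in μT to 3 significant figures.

For a finite straight segment, B = (μ₀I/4πd)(sinθ₁ + sinθ₂), where θ₁, θ₂ are the angles from the perpendicular to each end.
The perpendicular from the point meets the wire at its midpoint, so each end is L/2 = 0.0343 m away along the wire.
sinθ₁ = 0.0343/√(0.0343²+0.0241²) = 0.8182; sinθ₂ = 0.0343/√(0.0343²+0.0241²) = 0.8182.
B = (4π×10⁻⁷ × 0.559) / (4π × 0.0241) × (0.8182 + 0.8182) = 3.80×10⁻⁶ T.

B ≈ 3.80 μT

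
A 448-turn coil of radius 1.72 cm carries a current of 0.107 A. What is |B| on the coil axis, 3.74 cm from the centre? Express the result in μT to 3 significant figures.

B ≈ 128 μT

For an N-turn flat coil, B = Nμ₀IR²/[2(R²+z²)^(3/2)] with R = 0.0172 m, z = 0.0374 m.
B = 448 × 2.85×10⁻⁷ T = 1.28×10⁻⁴ T.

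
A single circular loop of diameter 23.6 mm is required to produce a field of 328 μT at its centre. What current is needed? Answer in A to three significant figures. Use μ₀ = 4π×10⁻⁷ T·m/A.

At the centre of a circular loop B = μ₀I/(2R), so I = 2RB/μ₀.
With R = 0.0118 m, I = 2 × 0.0118 × 3.28×10⁻⁴ / (4π×10⁻⁷) = 6.16 A.

I ≈ 6.16 A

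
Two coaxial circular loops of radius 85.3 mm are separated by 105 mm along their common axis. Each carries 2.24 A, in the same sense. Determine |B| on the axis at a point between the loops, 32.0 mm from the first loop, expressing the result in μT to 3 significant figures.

Each loop contributes B = μ₀IR²/[2(R²+z²)^(3/2)] on the axis, with z measured from that loop.
Loop 1 (z = 0.032 m): B₁ = 1.35×10⁻⁵ T. Loop 2 (z = 0.073 m): B₂ = 7.24×10⁻⁶ T.
The fields add: B = B₁ + B₂ = 2.08×10⁻⁵ T.

B ≈ 20.8 μT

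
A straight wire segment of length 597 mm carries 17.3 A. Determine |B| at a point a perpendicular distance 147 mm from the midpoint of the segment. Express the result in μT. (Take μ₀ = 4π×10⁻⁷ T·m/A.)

B ≈ 21.1 μT

For a finite straight segment, B = (μ₀I/4πd)(sinθ₁ + sinθ₂), where θ₁, θ₂ are the angles from the perpendicular to each end.
The perpendicular from the point meets the wire at its midpoint, so each end is L/2 = 0.2985 m away along the wire.
sinθ₁ = 0.2985/√(0.2985²+0.147²) = 0.8971; sinθ₂ = 0.2985/√(0.2985²+0.147²) = 0.8971.
B = (4π×10⁻⁷ × 17.3) / (4π × 0.147) × (0.8971 + 0.8971) = 2.11×10⁻⁵ T.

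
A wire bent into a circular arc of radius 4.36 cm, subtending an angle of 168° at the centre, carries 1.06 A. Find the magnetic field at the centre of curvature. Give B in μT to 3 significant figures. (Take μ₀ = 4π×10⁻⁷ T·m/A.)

B ≈ 7.13 μT

The Biot–Savart field of a circular arc at its centre is B = μ₀Iφ/(4πR), with φ = 2.932 rad.
B = (4π×10⁻⁷ × 1.06 × 2.932) / (4π × 0.0436) = 7.13×10⁻⁶ T.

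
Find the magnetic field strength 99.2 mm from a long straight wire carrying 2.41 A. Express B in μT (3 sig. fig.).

For an infinitely long straight wire, B = μ₀I/(2πd).
B = (4π×10⁻⁷ × 2.41) / (2π × 0.0992) = 4.86×10⁻⁶ T.

B ≈ 4.86 μT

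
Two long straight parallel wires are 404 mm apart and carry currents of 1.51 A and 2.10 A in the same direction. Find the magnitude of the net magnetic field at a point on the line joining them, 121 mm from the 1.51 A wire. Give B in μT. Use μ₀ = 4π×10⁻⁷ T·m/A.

Each long wire gives B = μ₀I/(2πd). Distances are d₁ = 0.121 m and d₂ = 0.283 m.
B₁ = 2.50×10⁻⁶ T, B₂ = 1.48×10⁻⁶ T.
Between parallel currents the two contributions point in opposite directions, so they subtract. B = |B₁ − B₂| = |2.50×10⁻⁶ − 1.48×10⁻⁶| = 1.01×10⁻⁶ T.

B ≈ 1.01 μT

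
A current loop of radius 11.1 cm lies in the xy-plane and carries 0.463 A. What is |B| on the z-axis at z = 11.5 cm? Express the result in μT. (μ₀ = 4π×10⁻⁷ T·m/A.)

On the axis of a circular loop, B = μ₀IR² / [2(R²+z²)^(3/2)].
R² + z² = (0.111)² + (0.115)² = 0.02555 m², and (R²+z²)^(3/2) = 4.08×10⁻³ m³.
B = (4π×10⁻⁷ × 0.463 × 0.01232) / (2 × 4.08×10⁻³) = 8.78×10⁻⁷ T.

B ≈ 0.878 μT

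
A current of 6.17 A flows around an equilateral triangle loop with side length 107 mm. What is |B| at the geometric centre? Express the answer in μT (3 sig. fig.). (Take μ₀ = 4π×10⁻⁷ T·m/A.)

B ≈ 104 μT

Each side is a finite straight segment at perpendicular distance d = a/(2 tan(π/3)) = 0.03089 m from the centre, with end-angles ±π/3.
One side contributes B₁ = (μ₀I/4πd)·2 sin(π/3) = 3.46×10⁻⁵ T.
All 3 sides add in the same direction: B = 3 × 3.46×10⁻⁵ = 1.04×10⁻⁴ T.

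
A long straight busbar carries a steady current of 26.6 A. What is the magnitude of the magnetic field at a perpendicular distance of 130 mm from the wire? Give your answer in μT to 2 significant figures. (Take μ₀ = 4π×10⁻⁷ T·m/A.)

B ≈ 41 μT

For an infinitely long straight wire, B = μ₀I/(2πd).
B = (4π×10⁻⁷ × 26.6) / (2π × 0.13) = 4.09×10⁻⁵ T.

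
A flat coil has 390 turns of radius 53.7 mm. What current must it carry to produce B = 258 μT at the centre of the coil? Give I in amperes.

I ≈ 0.0565 A

For an N-turn coil, B = Nμ₀I/(2R) with R = 0.0537 m, so I = 2RB/(Nμ₀) = 2 × 0.0537 × 2.58×10⁻⁴ / (390 × 4π×10⁻⁷) = 5.65×10⁻² A.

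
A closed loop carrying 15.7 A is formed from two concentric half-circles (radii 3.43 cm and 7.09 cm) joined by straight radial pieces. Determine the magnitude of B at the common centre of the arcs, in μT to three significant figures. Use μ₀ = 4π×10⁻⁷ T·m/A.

The radial connectors point toward the centre, so dl × r̂ = 0 and they contribute nothing.
Each semicircle gives μ₀I/(4R): inner arc 1.44×10⁻⁴ T, outer arc 6.96×10⁻⁵ T.
The two arcs carry current in opposite angular senses, so their fields oppose: B = |1.44×10⁻⁴ − 6.96×10⁻⁵| = 7.42×10⁻⁵ T.

B ≈ 74.2 μT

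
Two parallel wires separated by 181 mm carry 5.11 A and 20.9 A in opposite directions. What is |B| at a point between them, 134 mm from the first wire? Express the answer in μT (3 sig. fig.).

Each long wire gives B = μ₀I/(2πd). Distances are d₁ = 0.134 m and d₂ = 0.047 m.
B₁ = 7.63×10⁻⁶ T, B₂ = 8.89×10⁻⁵ T.
Between antiparallel currents both contributions point the same way, so they add. B = B₁ + B₂ = 7.63×10⁻⁶ + 8.89×10⁻⁵ = 9.66×10⁻⁵ T.

B ≈ 96.6 μT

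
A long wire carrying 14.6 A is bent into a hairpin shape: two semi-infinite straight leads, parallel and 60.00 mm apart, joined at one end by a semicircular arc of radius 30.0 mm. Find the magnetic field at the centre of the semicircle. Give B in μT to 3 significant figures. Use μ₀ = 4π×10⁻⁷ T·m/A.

B ≈ 250 μT

The semicircular arc contributes B_arc = μ₀I·π/(4πR) = μ₀I/(4R) = 1.53×10⁻⁴ T.
Each semi-infinite lead is at perpendicular distance R = 0.03 m from the centre, with the perpendicular foot at its near end, so it contributes μ₀I/(4πR); both point the same way, together 9.73×10⁻⁵ T.
Arc and leads all point the same direction: B = 1.53×10⁻⁴ + 9.73×10⁻⁵ = 2.50×10⁻⁴ T.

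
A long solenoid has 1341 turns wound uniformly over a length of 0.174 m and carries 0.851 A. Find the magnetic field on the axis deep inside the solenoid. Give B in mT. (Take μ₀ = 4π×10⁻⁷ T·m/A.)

Inside a long solenoid, B = μ₀nI with n = 7707 turns/m.
B = 4π×10⁻⁷ × 7707 × 0.851 = 8.24×10⁻³ T.

B ≈ 8.24 mT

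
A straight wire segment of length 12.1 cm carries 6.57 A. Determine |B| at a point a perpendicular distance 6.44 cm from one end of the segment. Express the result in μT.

For a finite straight segment, B = (μ₀I/4πd)(sinθ₁ + sinθ₂), where θ₁, θ₂ are the angles from the perpendicular to each end.
The perpendicular foot is at one end, so the two end-offsets along the wire are 0 and L = 0.121 m.
sinθ₁ = 0/√(0²+0.0644²) = 0.0000; sinθ₂ = 0.121/√(0.121²+0.0644²) = 0.8828.
B = (4π×10⁻⁷ × 6.57) / (4π × 0.0644) × (0.0000 + 0.8828) = 9.01×10⁻⁶ T.

B ≈ 9.01 μT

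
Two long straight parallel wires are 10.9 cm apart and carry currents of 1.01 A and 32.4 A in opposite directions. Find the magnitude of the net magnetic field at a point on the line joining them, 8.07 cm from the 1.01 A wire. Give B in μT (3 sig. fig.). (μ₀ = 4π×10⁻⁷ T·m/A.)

Each long wire gives B = μ₀I/(2πd). Distances are d₁ = 0.0807 m and d₂ = 0.0283 m.
B₁ = 2.50×10⁻⁶ T, B₂ = 2.29×10⁻⁴ T.
Between antiparallel currents both contributions point the same way, so they add. B = B₁ + B₂ = 2.50×10⁻⁶ + 2.29×10⁻⁴ = 2.31×10⁻⁴ T.

B ≈ 231 μT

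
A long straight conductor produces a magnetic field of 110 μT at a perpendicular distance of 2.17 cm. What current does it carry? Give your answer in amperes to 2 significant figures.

For a long straight wire B = μ₀I/(2πd), so I = 2πdB/μ₀.
I = 2π × 0.0217 × 1.10×10⁻⁴ / (4π×10⁻⁷) = 11.9 A.

I ≈ 12 A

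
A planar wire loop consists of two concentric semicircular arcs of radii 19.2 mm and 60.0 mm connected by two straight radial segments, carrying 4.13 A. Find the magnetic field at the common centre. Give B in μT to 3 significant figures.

The radial connectors point toward the centre, so dl × r̂ = 0 and they contribute nothing.
Each semicircle gives μ₀I/(4R): inner arc 6.76×10⁻⁵ T, outer arc 2.16×10⁻⁵ T.
The two arcs carry current in opposite angular senses, so their fields oppose: B = |6.76×10⁻⁵ − 2.16×10⁻⁵| = 4.60×10⁻⁵ T.

B ≈ 46.0 μT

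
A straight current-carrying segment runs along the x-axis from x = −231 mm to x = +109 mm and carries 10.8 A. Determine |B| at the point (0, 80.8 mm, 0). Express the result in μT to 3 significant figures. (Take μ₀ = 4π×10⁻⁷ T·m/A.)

For a finite straight segment, B = (μ₀I/4πd)(sinθ₁ + sinθ₂), where θ₁, θ₂ are the angles from the perpendicular to each end.
The perpendicular distance is d = 0.0808 m; the end-offsets along the wire are a = 0.231 m and b = 0.109 m.
sinθ₁ = 0.231/√(0.231²+0.0808²) = 0.9439; sinθ₂ = 0.109/√(0.109²+0.0808²) = 0.8033.
B = (4π×10⁻⁷ × 10.8) / (4π × 0.0808) × (0.9439 + 0.8033) = 2.34×10⁻⁵ T.

B ≈ 23.4 μT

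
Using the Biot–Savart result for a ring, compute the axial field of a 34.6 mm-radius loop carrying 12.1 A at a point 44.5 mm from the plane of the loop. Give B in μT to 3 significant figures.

On the axis of a circular loop, B = μ₀IR² / [2(R²+z²)^(3/2)].
R² + z² = (0.0346)² + (0.0445)² = 0.003177 m², and (R²+z²)^(3/2) = 1.79×10⁻⁴ m³.
B = (4π×10⁻⁷ × 12.1 × 0.001197) / (2 × 1.79×10⁻⁴) = 5.08×10⁻⁵ T.

B ≈ 50.8 μT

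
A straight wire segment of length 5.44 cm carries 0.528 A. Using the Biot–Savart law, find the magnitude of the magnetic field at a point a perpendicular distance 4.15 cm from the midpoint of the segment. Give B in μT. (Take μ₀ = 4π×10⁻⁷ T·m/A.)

B ≈ 1.39 μT

For a finite straight segment, B = (μ₀I/4πd)(sinθ₁ + sinθ₂), where θ₁, θ₂ are the angles from the perpendicular to each end.
The perpendicular from the point meets the wire at its midpoint, so each end is L/2 = 0.0272 m away along the wire.
sinθ₁ = 0.0272/√(0.0272²+0.0415²) = 0.5482; sinθ₂ = 0.0272/√(0.0272²+0.0415²) = 0.5482.
B = (4π×10⁻⁷ × 0.528) / (4π × 0.0415) × (0.5482 + 0.5482) = 1.39×10⁻⁶ T.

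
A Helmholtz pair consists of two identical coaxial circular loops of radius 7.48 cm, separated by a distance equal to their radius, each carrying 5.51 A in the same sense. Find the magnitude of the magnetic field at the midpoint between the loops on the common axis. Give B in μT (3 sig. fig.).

Each loop contributes B = μ₀IR²/[2(R²+z²)^(3/2)] on the axis, with z measured from that loop.
Loop 1 (z = 0.0374 m): B₁ = 3.31×10⁻⁵ T. Loop 2 (z = 0.0374 m): B₂ = 3.31×10⁻⁵ T.
The fields add: B = B₁ + B₂ = 6.62×10⁻⁵ T.

B ≈ 66.2 μT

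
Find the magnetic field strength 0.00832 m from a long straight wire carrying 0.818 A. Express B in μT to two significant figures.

B ≈ 20 μT

For an infinitely long straight wire, B = μ₀I/(2πd).
B = (4π×10⁻⁷ × 0.818) / (2π × 0.00832) = 1.97×10⁻⁵ T.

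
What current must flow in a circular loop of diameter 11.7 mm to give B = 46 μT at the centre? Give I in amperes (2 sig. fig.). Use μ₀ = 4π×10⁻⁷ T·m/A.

At the centre of a circular loop B = μ₀I/(2R), so I = 2RB/μ₀.
With R = 0.00585 m, I = 2 × 0.00585 × 4.60×10⁻⁵ / (4π×10⁻⁷) = 0.428 A.

I ≈ 0.43 A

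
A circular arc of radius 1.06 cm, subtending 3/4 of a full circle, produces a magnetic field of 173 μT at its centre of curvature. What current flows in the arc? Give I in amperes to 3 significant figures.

For a circular arc, B = μ₀Iφ/(4πR) with φ in radians; here φ = 4.712 rad.
So I = 4πRB/(μ₀φ) = 4π × 0.0106 × 1.73×10⁻⁴ / (4π×10⁻⁷ × 4.712) = 3.89 A.

I ≈ 3.89 A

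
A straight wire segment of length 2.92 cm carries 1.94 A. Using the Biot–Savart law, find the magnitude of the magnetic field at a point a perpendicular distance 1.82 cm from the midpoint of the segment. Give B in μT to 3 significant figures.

B ≈ 13.3 μT

For a finite straight segment, B = (μ₀I/4πd)(sinθ₁ + sinθ₂), where θ₁, θ₂ are the angles from the perpendicular to each end.
The perpendicular from the point meets the wire at its midpoint, so each end is L/2 = 0.0146 m away along the wire.
sinθ₁ = 0.0146/√(0.0146²+0.0182²) = 0.6257; sinθ₂ = 0.0146/√(0.0146²+0.0182²) = 0.6257.
B = (4π×10⁻⁷ × 1.94) / (4π × 0.0182) × (0.6257 + 0.6257) = 1.33×10⁻⁵ T.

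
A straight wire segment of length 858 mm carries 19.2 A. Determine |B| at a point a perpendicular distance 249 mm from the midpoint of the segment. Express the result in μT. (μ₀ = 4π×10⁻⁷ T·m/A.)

B ≈ 13.3 μT

For a finite straight segment, B = (μ₀I/4πd)(sinθ₁ + sinθ₂), where θ₁, θ₂ are the angles from the perpendicular to each end.
The perpendicular from the point meets the wire at its midpoint, so each end is L/2 = 0.429 m away along the wire.
sinθ₁ = 0.429/√(0.429²+0.249²) = 0.8649; sinθ₂ = 0.429/√(0.429²+0.249²) = 0.8649.
B = (4π×10⁻⁷ × 19.2) / (4π × 0.249) × (0.8649 + 0.8649) = 1.33×10⁻⁵ T.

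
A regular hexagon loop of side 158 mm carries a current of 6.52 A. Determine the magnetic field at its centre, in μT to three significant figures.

Each side is a finite straight segment at perpendicular distance d = a/(2 tan(π/6)) = 0.1368 m from the centre, with end-angles ±π/6.
One side contributes B₁ = (μ₀I/4πd)·2 sin(π/6) = 4.76×10⁻⁶ T.
All 6 sides add in the same direction: B = 6 × 4.76×10⁻⁶ = 2.86×10⁻⁵ T.

B ≈ 28.6 μT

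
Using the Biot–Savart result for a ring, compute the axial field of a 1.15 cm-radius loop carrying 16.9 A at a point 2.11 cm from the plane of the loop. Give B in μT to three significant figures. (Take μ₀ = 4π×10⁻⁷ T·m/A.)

B ≈ 101 μT

On the axis of a circular loop, B = μ₀IR² / [2(R²+z²)^(3/2)].
R² + z² = (0.0115)² + (0.0211)² = 0.0005775 m², and (R²+z²)^(3/2) = 1.39×10⁻⁵ m³.
B = (4π×10⁻⁷ × 16.9 × 0.0001322) / (2 × 1.39×10⁻⁵) = 1.01×10⁻⁴ T.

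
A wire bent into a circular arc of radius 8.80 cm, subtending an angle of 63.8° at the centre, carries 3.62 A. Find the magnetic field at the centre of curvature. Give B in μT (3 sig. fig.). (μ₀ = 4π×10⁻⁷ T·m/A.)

The Biot–Savart field of a circular arc at its centre is B = μ₀Iφ/(4πR), with φ = 1.114 rad.
B = (4π×10⁻⁷ × 3.62 × 1.114) / (4π × 0.088) = 4.58×10⁻⁶ T.

B ≈ 4.58 μT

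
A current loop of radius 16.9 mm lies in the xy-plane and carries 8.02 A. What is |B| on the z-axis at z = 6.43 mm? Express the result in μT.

B ≈ 243 μT

On the axis of a circular loop, B = μ₀IR² / [2(R²+z²)^(3/2)].
R² + z² = (0.0169)² + (0.00643)² = 0.000327 m², and (R²+z²)^(3/2) = 5.91×10⁻⁶ m³.
B = (4π×10⁻⁷ × 8.02 × 0.0002856) / (2 × 5.91×10⁻⁶) = 2.43×10⁻⁴ T.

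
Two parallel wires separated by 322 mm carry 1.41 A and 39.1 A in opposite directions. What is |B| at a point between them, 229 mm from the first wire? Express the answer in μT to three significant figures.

B ≈ 85.3 μT

Each long wire gives B = μ₀I/(2πd). Distances are d₁ = 0.229 m and d₂ = 0.093 m.
B₁ = 1.23×10⁻⁶ T, B₂ = 8.41×10⁻⁵ T.
Between antiparallel currents both contributions point the same way, so they add. B = B₁ + B₂ = 1.23×10⁻⁶ + 8.41×10⁻⁵ = 8.53×10⁻⁵ T.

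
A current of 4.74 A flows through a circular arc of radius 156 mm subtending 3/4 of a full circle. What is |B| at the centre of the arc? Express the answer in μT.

B ≈ 14.3 μT

The Biot–Savart field of a circular arc at its centre is B = μ₀Iφ/(4πR), with φ = 4.712 rad.
B = (4π×10⁻⁷ × 4.74 × 4.712) / (4π × 0.156) = 1.43×10⁻⁵ T.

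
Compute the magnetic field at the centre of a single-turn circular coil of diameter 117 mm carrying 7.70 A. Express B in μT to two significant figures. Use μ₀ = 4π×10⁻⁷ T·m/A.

B ≈ 83 μT

At the centre of a circular loop the Biot–Savart law gives B = μ₀I/(2R) (so R = 0.0585 m).
B = (4π×10⁻⁷ × 7.70) / (2 × 0.0585) = 8.27×10⁻⁵ T.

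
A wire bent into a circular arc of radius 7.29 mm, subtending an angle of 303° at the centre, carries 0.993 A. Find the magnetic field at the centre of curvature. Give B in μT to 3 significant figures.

B ≈ 72.0 μT

The Biot–Savart field of a circular arc at its centre is B = μ₀Iφ/(4πR), with φ = 5.288 rad.
B = (4π×10⁻⁷ × 0.993 × 5.288) / (4π × 0.00729) = 7.20×10⁻⁵ T.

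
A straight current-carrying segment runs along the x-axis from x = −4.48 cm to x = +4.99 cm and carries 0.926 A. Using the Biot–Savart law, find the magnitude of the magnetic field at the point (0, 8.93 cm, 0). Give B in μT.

For a finite straight segment, B = (μ₀I/4πd)(sinθ₁ + sinθ₂), where θ₁, θ₂ are the angles from the perpendicular to each end.
The perpendicular distance is d = 0.0893 m; the end-offsets along the wire are a = 0.0448 m and b = 0.0499 m.
sinθ₁ = 0.0448/√(0.0448²+0.0893²) = 0.4484; sinθ₂ = 0.0499/√(0.0499²+0.0893²) = 0.4878.
B = (4π×10⁻⁷ × 0.926) / (4π × 0.0893) × (0.4484 + 0.4878) = 9.71×10⁻⁷ T.

B ≈ 0.971 μT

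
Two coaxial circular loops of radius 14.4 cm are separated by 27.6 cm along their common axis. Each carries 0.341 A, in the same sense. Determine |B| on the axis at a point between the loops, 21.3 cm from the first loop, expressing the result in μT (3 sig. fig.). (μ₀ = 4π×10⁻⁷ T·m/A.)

Each loop contributes B = μ₀IR²/[2(R²+z²)^(3/2)] on the axis, with z measured from that loop.
Loop 1 (z = 0.213 m): B₁ = 2.61×10⁻⁷ T. Loop 2 (z = 0.063 m): B₂ = 1.14×10⁻⁶ T.
The fields add: B = B₁ + B₂ = 1.41×10⁻⁶ T.

B ≈ 1.41 μT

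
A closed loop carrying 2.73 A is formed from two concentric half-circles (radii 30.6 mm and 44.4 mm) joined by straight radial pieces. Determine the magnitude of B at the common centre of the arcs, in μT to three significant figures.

The radial connectors point toward the centre, so dl × r̂ = 0 and they contribute nothing.
Each semicircle gives μ₀I/(4R): inner arc 2.80×10⁻⁵ T, outer arc 1.93×10⁻⁵ T.
The two arcs carry current in opposite angular senses, so their fields oppose: B = |2.80×10⁻⁵ − 1.93×10⁻⁵| = 8.71×10⁻⁶ T.

B ≈ 8.71 μT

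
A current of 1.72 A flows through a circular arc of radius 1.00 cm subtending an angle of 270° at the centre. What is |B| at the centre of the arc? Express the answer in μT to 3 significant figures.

The Biot–Savart field of a circular arc at its centre is B = μ₀Iφ/(4πR), with φ = 4.712 rad.
B = (4π×10⁻⁷ × 1.72 × 4.712) / (4π × 0.01) = 8.11×10⁻⁵ T.

B ≈ 81.1 μT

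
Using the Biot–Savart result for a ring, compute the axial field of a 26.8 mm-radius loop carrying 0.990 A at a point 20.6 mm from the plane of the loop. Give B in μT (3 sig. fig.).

On the axis of a circular loop, B = μ₀IR² / [2(R²+z²)^(3/2)].
R² + z² = (0.0268)² + (0.0206)² = 0.001143 m², and (R²+z²)^(3/2) = 3.86×10⁻⁵ m³.
B = (4π×10⁻⁷ × 0.990 × 0.0007182) / (2 × 3.86×10⁻⁵) = 1.16×10⁻⁵ T.

B ≈ 11.6 μT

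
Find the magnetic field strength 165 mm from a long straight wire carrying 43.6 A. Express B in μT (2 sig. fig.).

B ≈ 53 μT

For an infinitely long straight wire, B = μ₀I/(2πd).
B = (4π×10⁻⁷ × 43.6) / (2π × 0.165) = 5.28×10⁻⁵ T.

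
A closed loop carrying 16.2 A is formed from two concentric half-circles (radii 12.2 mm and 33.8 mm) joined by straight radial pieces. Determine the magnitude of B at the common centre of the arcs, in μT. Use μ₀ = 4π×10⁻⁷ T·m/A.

B ≈ 267 μT

The radial connectors point toward the centre, so dl × r̂ = 0 and they contribute nothing.
Each semicircle gives μ₀I/(4R): inner arc 4.17×10⁻⁴ T, outer arc 1.51×10⁻⁴ T.
The two arcs carry current in opposite angular senses, so their fields oppose: B = |4.17×10⁻⁴ − 1.51×10⁻⁴| = 2.67×10⁻⁴ T.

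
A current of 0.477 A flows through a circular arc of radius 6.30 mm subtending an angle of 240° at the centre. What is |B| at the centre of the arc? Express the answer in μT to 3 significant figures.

B ≈ 31.7 μT

The Biot–Savart field of a circular arc at its centre is B = μ₀Iφ/(4πR), with φ = 4.189 rad.
B = (4π×10⁻⁷ × 0.477 × 4.189) / (4π × 0.0063) = 3.17×10⁻⁵ T.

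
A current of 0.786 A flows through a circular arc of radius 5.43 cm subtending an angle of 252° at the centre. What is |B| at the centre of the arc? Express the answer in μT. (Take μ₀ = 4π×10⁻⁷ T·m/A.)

The Biot–Savart field of a circular arc at its centre is B = μ₀Iφ/(4πR), with φ = 4.398 rad.
B = (4π×10⁻⁷ × 0.786 × 4.398) / (4π × 0.0543) = 6.37×10⁻⁶ T.

B ≈ 6.37 μT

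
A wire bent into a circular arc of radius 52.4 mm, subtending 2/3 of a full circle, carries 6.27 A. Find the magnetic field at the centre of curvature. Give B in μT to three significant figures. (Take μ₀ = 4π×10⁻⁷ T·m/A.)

The Biot–Savart field of a circular arc at its centre is B = μ₀Iφ/(4πR), with φ = 4.189 rad.
B = (4π×10⁻⁷ × 6.27 × 4.189) / (4π × 0.0524) = 5.01×10⁻⁵ T.

B ≈ 50.1 μT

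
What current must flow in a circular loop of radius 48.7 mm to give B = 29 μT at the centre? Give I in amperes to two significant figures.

At the centre of a circular loop B = μ₀I/(2R), so I = 2RB/μ₀.
With R = 0.0487 m, I = 2 × 0.0487 × 2.90×10⁻⁵ / (4π×10⁻⁷) = 2.25 A.

I ≈ 2.2 A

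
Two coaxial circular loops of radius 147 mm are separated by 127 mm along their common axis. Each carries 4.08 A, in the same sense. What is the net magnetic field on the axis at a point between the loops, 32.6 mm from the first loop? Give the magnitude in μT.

B ≈ 26.6 μT

Each loop contributes B = μ₀IR²/[2(R²+z²)^(3/2)] on the axis, with z measured from that loop.
Loop 1 (z = 0.0326 m): B₁ = 1.62×10⁻⁵ T. Loop 2 (z = 0.0944 m): B₂ = 1.04×10⁻⁵ T.
The fields add: B = B₁ + B₂ = 2.66×10⁻⁵ T.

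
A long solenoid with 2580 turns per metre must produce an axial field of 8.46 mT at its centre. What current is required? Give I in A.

Inside a long solenoid B = μ₀nI with n = 2580 m⁻¹, so I = B/(μ₀n).
I = 8.46×10⁻³ / (4π×10⁻⁷ × 2580) = 2.61 A.

I ≈ 2.61 A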